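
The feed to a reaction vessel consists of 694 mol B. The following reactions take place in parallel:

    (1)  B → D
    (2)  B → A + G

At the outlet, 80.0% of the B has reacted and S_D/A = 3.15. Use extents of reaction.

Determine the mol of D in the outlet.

Conversion of B: B consumed = 0.8 × 694 = 555.2 mol = 1ξ₁ + 1ξ₂.
Selectivity: 1ξ₁ / (1ξ₂) = 3.15 → ξ₁ = 3.15 ξ₂.
Substitute: (1·3.15 + 1) ξ₂ = 555.2 → ξ₂ = 133.8 mol, ξ₁ = 421.4 mol.
Outlet amounts (n = n₀ + Σ ν·ξ):
  B: 694 − 1(421.4) − 1(133.8) = 138.8
  D: 0 + 1(421.4) = 421.4
  A: 0 + 1(133.8) = 133.8
  G: 0 + 1(133.8) = 133.8

421 mol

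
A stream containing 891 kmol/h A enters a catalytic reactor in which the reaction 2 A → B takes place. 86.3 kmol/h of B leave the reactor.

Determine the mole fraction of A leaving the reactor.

For B: n = n₀ + 1ξ → 86.3 = 0 + 1ξ, giving ξ = 86.3 kmol/h.
Outlet amounts (n = n₀ + ν ξ):
  A: 891 − 2(86.3) = 718.4
  B: 0 + 1(86.3) = 86.3
Total out = 804.7 kmol/h; y_A = 718.4 / 804.7 = 0.8928.

0.893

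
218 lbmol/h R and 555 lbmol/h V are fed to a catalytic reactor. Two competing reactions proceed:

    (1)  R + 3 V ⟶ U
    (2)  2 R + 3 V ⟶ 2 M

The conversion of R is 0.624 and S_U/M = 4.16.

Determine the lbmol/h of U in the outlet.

110 lbmol/h

Conversion of R: R consumed = 0.624 × 218 = 136 lbmol/h = 1ξ₁ + 2ξ₂.
Selectivity: 1ξ₁ / (2ξ₂) = 4.16 → ξ₁ = 8.32 ξ₂.
Substitute: (1·8.32 + 2) ξ₂ = 136 → ξ₂ = 13.18 lbmol/h, ξ₁ = 109.7 lbmol/h.
Outlet amounts (n = n₀ + Σ ν·ξ):
  R: 218 − 1(109.7) − 2(13.18) = 81.97
  V: 555 − 3(109.7) − 3(13.18) = 186.4
  U: 0 + 1(109.7) = 109.7
  M: 0 + 2(13.18) = 26.36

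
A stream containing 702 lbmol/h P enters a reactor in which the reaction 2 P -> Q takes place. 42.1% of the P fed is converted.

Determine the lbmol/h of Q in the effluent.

148 lbmol/h

P reacted = 0.421 × 702 = 295.5 lbmol/h; ν_P = −2, so ξ = 295.5/2 = 147.8 lbmol/h.
Outlet amounts (n = n₀ + ν ξ):
  P: 702 − 2(147.8) = 406.5
  Q: 0 + 1(147.8) = 147.8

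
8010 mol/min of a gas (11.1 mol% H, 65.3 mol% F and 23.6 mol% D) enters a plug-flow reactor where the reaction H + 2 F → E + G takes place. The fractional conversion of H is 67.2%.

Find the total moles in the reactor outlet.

7410 mol/min

H reacted = 0.672 × 889.1 = 597.5 mol/min; ν_H = −1, so ξ = 597.5/1 = 597.5 mol/min.
Outlet amounts (n = n₀ + ν ξ):
  H: 889.1 − 1(597.5) = 291.6
  F: 5231 − 2(597.5) = 4036
  E: 0 + 1(597.5) = 597.5
  G: 0 + 1(597.5) = 597.5
  D: 1890 (inert)
Total out = 291.6 + 4036 + 597.5 + 597.5 + 1890 = 7413 mol/min.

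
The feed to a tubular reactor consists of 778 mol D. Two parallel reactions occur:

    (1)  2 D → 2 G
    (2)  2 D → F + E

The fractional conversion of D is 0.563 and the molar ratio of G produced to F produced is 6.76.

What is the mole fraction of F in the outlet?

Conversion of D: D consumed = 0.563 × 778 = 438 mol = 2ξ₁ + 2ξ₂.
Selectivity: 2ξ₁ / (1ξ₂) = 6.76 → ξ₁ = 3.38 ξ₂.
Substitute: (2·3.38 + 2) ξ₂ = 438 → ξ₂ = 50 mol, ξ₁ = 169 mol.
Outlet amounts (n = n₀ + Σ ν·ξ):
  D: 778 − 2(169) − 2(50) = 340
  G: 0 + 2(169) = 338
  F: 0 + 1(50) = 50
  E: 0 + 1(50) = 50
Total out = 778 mol; y_F = 50 / 778 = 0.06427.

0.0643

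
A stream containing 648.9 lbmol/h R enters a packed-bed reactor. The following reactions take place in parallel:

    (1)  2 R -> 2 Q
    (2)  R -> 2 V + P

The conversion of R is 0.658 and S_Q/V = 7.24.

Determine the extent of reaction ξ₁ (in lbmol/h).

Conversion of R: R consumed = 0.658 × 648.9 = 427 lbmol/h = 2ξ₁ + 1ξ₂.
Selectivity: 2ξ₁ / (2ξ₂) = 7.24 → ξ₁ = 7.24 ξ₂.
Substitute: (2·7.24 + 1) ξ₂ = 427 → ξ₂ = 27.58 lbmol/h, ξ₁ = 199.7 lbmol/h.
Outlet amounts (n = n₀ + Σ ν·ξ):
  R: 648.9 − 2(199.7) − 1(27.58) = 221.9
  Q: 0 + 2(199.7) = 399.4
  V: 0 + 2(27.58) = 55.16
  P: 0 + 1(27.58) = 27.58

ξ₁ = 200 lbmol/h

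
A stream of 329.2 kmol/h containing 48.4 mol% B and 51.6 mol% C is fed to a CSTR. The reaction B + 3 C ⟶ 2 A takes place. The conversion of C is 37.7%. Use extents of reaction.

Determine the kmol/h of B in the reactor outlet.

138 kmol/h

C reacted = 0.377 × 169.9 = 64.04 kmol/h; ν_C = −3, so ξ = 64.04/3 = 21.35 kmol/h.
Outlet amounts (n = n₀ + ν ξ):
  B: 159.3 − 1(21.35) = 138
  C: 169.9 − 3(21.35) = 105.8
  A: 0 + 2(21.35) = 42.69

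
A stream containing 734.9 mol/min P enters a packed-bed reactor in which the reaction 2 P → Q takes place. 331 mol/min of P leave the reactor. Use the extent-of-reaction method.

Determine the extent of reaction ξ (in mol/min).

ξ = 202 mol/min

For P: n = n₀ − 2ξ → 331 = 734.9 − 2ξ, giving ξ = 201.9 mol/min.
Outlet amounts (n = n₀ + ν ξ):
  P: 734.9 − 2(201.9) = 331
  Q: 0 + 1(201.9) = 201.9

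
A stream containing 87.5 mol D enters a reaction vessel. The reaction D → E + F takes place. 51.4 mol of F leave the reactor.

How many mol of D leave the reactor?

For F: n = n₀ + 1ξ → 51.4 = 0 + 1ξ, giving ξ = 51.4 mol.
Outlet amounts (n = n₀ + ν ξ):
  D: 87.5 − 1(51.4) = 36.1
  E: 0 + 1(51.4) = 51.4
  F: 0 + 1(51.4) = 51.4

36.1 mol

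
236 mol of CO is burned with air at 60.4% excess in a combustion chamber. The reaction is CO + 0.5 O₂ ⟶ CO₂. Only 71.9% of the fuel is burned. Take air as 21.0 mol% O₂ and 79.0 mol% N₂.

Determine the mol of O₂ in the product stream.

Stoichiometric O₂ = 0.5 × 236 = 118 mol; O₂ fed = 118 × 1.604 = 189.3 mol.
N₂ fed = 189.3 × 79/21 = 712 mol.
Fuel reacted = 0.719 × 236 → ξ = 169.7 mol.
Outlet (n = n₀ + ν ξ):
  CO: 236 − 1(169.7) = 66.32
  O₂: 189.3 − 0.5(169.7) = 104.4
  N₂: 712 (inert)
  CO₂: 0 + 1(169.7) = 169.7

104 mol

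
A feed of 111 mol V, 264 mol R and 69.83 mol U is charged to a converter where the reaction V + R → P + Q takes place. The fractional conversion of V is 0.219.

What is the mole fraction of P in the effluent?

V reacted = 0.219 × 111 = 24.31 mol; ν_V = −1, so ξ = 24.31/1 = 24.31 mol.
Outlet amounts (n = n₀ + ν ξ):
  V: 111 − 1(24.31) = 86.69
  R: 264 − 1(24.31) = 239.7
  P: 0 + 1(24.31) = 24.31
  Q: 0 + 1(24.31) = 24.31
  U: 69.83 (inert)
Total out = 444.8 mol; y_P = 24.31 / 444.8 = 0.05465.

0.0546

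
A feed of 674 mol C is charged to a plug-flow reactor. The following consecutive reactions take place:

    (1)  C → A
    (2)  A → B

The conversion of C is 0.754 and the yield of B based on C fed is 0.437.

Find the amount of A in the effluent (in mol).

Conversion of C: C consumed = 1ξ₁ = 0.754 × 674 → ξ₁ = 508.2 mol.
Yield of B: 1ξ₂ / 674 = 0.437 → ξ₂ = 294.5 mol.
Outlet amounts (n = n₀ + Σ ν·ξ):
  C: 674 − 1(508.2) = 165.8
  A: 0 + 1(508.2) − 1(294.5) = 213.7
  B: 0 + 1(294.5) = 294.5

214 mol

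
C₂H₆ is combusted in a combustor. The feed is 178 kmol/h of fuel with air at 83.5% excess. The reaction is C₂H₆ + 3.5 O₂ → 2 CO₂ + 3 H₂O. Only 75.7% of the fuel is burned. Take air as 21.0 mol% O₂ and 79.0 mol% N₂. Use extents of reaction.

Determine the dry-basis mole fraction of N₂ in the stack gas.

0.814

Stoichiometric O₂ = 3.5 × 178 = 623 kmol/h; O₂ fed = 623 × 1.835 = 1143 kmol/h.
N₂ fed = 1143 × 79/21 = 4301 kmol/h.
Fuel reacted = 0.757 × 178 → ξ = 134.7 kmol/h.
Outlet (n = n₀ + ν ξ):
  C₂H₆: 178 − 1(134.7) = 43.25
  O₂: 1143 − 3.5(134.7) = 671.6
  N₂: 4301 (inert)
  CO₂: 0 + 2(134.7) = 269.5
  H₂O: 0 + 3(134.7) = 404.2
Dry total = 5285 kmol/h; y_N₂ (dry) = 4301 / 5285 = 0.8137.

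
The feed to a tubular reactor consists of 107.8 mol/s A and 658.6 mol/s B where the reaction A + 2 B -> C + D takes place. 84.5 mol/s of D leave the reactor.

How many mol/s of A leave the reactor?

For D: n = n₀ + 1ξ → 84.5 = 0 + 1ξ, giving ξ = 84.5 mol/s.
Outlet amounts (n = n₀ + ν ξ):
  A: 107.8 − 1(84.5) = 23.3
  B: 658.6 − 2(84.5) = 489.6
  C: 0 + 1(84.5) = 84.5
  D: 0 + 1(84.5) = 84.5

23.3 mol/s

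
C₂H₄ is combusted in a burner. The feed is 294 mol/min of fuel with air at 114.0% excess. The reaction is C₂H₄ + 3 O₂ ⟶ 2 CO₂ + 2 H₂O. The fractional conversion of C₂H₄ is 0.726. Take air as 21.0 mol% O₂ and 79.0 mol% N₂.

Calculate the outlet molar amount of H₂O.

Stoichiometric O₂ = 3 × 294 = 882 mol/min; O₂ fed = 882 × 2.140 = 1887 mol/min.
N₂ fed = 1887 × 79/21 = 7101 mol/min.
Fuel reacted = 0.726 × 294 → ξ = 213.4 mol/min.
Outlet (n = n₀ + ν ξ):
  C₂H₄: 294 − 1(213.4) = 80.56
  O₂: 1887 − 3(213.4) = 1247
  N₂: 7101 (inert)
  CO₂: 0 + 2(213.4) = 426.9
  H₂O: 0 + 2(213.4) = 426.9

427 mol/min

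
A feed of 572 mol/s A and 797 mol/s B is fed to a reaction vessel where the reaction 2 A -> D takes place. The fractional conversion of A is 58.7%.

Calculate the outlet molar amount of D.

A reacted = 0.587 × 572 = 335.8 mol/s; ν_A = −2, so ξ = 335.8/2 = 167.9 mol/s.
Outlet amounts (n = n₀ + ν ξ):
  A: 572 − 2(167.9) = 236.2
  D: 0 + 1(167.9) = 167.9
  B: 797 (inert)

168 mol/s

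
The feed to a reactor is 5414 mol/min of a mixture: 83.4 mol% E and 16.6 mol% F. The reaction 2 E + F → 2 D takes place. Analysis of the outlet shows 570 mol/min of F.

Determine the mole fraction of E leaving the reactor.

For F: n = n₀ − 1ξ → 570 = 898.7 − 1ξ, giving ξ = 328.7 mol/min.
Outlet amounts (n = n₀ + ν ξ):
  E: 4515 − 2(328.7) = 3858
  F: 898.7 − 1(328.7) = 570
  D: 0 + 2(328.7) = 657.4
Total out = 5085 mol/min; y_E = 3858 / 5085 = 0.7586.

0.759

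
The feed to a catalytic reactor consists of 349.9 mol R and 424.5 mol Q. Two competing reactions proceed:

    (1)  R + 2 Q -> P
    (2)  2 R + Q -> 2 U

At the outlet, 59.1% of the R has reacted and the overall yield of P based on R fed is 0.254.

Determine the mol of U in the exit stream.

Yield of P: 1ξ₁ / 349.9 = 0.254 → ξ₁ = 88.87 mol.
Conversion of R: 1ξ₁ + 2ξ₂ = 0.591 × 349.9 = 206.8 → ξ₂ = 58.96 mol.
Outlet amounts (n = n₀ + Σ ν·ξ):
  R: 349.9 − 1(88.87) − 2(58.96) = 143.1
  Q: 424.5 − 2(88.87) − 1(58.96) = 187.8
  P: 0 + 1(88.87) = 88.87
  U: 0 + 2(58.96) = 117.9

118 mol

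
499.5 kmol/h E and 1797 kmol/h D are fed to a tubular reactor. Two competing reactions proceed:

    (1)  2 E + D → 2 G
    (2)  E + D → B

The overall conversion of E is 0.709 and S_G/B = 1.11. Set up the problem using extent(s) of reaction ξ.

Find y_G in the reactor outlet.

Conversion of E: E consumed = 0.709 × 499.5 = 354.1 kmol/h = 2ξ₁ + 1ξ₂.
Selectivity: 2ξ₁ / (1ξ₂) = 1.11 → ξ₁ = 0.555 ξ₂.
Substitute: (2·0.555 + 1) ξ₂ = 354.1 → ξ₂ = 167.8 kmol/h, ξ₁ = 93.15 kmol/h.
Outlet amounts (n = n₀ + Σ ν·ξ):
  E: 499.5 − 2(93.15) − 1(167.8) = 145.4
  D: 1797 − 1(93.15) − 1(167.8) = 1536
  G: 0 + 2(93.15) = 186.3
  B: 0 + 1(167.8) = 167.8
Total out = 2036 kmol/h; y_G = 186.3 / 2036 = 0.09153.

0.0915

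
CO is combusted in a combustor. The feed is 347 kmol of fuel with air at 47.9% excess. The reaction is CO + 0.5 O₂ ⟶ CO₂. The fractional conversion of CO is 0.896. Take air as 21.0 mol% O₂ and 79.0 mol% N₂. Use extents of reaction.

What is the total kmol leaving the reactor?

1410 kmol

Stoichiometric O₂ = 0.5 × 347 = 173.5 kmol; O₂ fed = 173.5 × 1.479 = 256.6 kmol.
N₂ fed = 256.6 × 79/21 = 965.3 kmol.
Fuel reacted = 0.896 × 347 → ξ = 310.9 kmol.
Outlet (n = n₀ + ν ξ):
  CO: 347 − 1(310.9) = 36.09
  O₂: 256.6 − 0.5(310.9) = 101.2
  N₂: 965.3 (inert)
  CO₂: 0 + 1(310.9) = 310.9
Total out = 36.09 + 101.2 + 965.3 + 310.9 = 1413 kmol.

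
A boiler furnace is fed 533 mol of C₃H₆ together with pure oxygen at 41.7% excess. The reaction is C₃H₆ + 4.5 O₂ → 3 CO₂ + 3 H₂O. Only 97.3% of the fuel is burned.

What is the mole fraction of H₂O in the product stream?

Stoichiometric O₂ = 4.5 × 533 = 2398 mol; O₂ fed = 2398 × 1.417 = 3399 mol.
Fuel reacted = 0.973 × 533 → ξ = 518.6 mol.
Outlet (n = n₀ + ν ξ):
  C₃H₆: 533 − 1(518.6) = 14.39
  O₂: 3399 − 4.5(518.6) = 1065
  CO₂: 0 + 3(518.6) = 1556
  H₂O: 0 + 3(518.6) = 1556
Total out = 4191 mol; y_H₂O = 1556 / 4191 = 0.3712.

0.371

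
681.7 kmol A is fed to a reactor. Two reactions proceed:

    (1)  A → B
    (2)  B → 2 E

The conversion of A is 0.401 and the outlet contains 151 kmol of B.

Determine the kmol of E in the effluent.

245 kmol

Conversion of A: A consumed = 1ξ₁ = 0.401 × 681.7 → ξ₁ = 273.4 kmol.
B balance: n_B = 0 + 1ξ₁ − 1ξ₂ = 151 → ξ₂ = (1·273.4 − 151)/1 = 122.4 kmol.
Outlet amounts (n = n₀ + Σ ν·ξ):
  A: 681.7 − 1(273.4) = 408.3
  B: 0 + 1(273.4) − 1(122.4) = 151
  E: 0 + 2(122.4) = 244.7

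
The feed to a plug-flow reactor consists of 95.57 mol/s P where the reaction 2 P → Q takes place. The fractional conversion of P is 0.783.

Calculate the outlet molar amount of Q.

P reacted = 0.783 × 95.57 = 74.83 mol/s; ν_P = −2, so ξ = 74.83/2 = 37.42 mol/s.
Outlet amounts (n = n₀ + ν ξ):
  P: 95.57 − 2(37.42) = 20.74
  Q: 0 + 1(37.42) = 37.42

37.4 mol/s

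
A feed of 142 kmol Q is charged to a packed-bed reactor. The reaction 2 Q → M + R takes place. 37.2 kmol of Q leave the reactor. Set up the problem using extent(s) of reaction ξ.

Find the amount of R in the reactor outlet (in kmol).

For Q: n = n₀ − 2ξ → 37.2 = 142 − 2ξ, giving ξ = 52.4 kmol.
Outlet amounts (n = n₀ + ν ξ):
  Q: 142 − 2(52.4) = 37.2
  M: 0 + 1(52.4) = 52.4
  R: 0 + 1(52.4) = 52.4

52.4 kmol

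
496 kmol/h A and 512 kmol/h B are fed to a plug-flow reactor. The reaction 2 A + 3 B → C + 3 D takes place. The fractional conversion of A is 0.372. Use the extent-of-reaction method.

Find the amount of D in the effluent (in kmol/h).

277 kmol/h

A reacted = 0.372 × 496 = 184.5 kmol/h; ν_A = −2, so ξ = 184.5/2 = 92.26 kmol/h.
Outlet amounts (n = n₀ + ν ξ):
  A: 496 − 2(92.26) = 311.5
  B: 512 − 3(92.26) = 235.2
  C: 0 + 1(92.26) = 92.26
  D: 0 + 3(92.26) = 276.8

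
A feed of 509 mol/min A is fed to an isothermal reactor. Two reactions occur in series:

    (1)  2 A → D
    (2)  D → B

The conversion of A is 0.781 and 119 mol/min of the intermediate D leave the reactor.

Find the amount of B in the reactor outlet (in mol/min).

79.8 mol/min

Conversion of A: A consumed = 2ξ₁ = 0.781 × 509 → ξ₁ = 198.8 mol/min.
D balance: n_D = 0 + 1ξ₁ − 1ξ₂ = 119 → ξ₂ = (1·198.8 − 119)/1 = 79.76 mol/min.
Outlet amounts (n = n₀ + Σ ν·ξ):
  A: 509 − 2(198.8) = 111.5
  D: 0 + 1(198.8) − 1(79.76) = 119
  B: 0 + 1(79.76) = 79.76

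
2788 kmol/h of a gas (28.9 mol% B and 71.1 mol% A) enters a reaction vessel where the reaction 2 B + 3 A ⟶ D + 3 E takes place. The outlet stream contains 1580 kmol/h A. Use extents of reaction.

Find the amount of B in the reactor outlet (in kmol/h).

538 kmol/h

For A: n = n₀ − 3ξ → 1580 = 1982 − 3ξ, giving ξ = 134.1 kmol/h.
Outlet amounts (n = n₀ + ν ξ):
  B: 805.7 − 2(134.1) = 537.6
  A: 1982 − 3(134.1) = 1580
  D: 0 + 1(134.1) = 134.1
  E: 0 + 3(134.1) = 402.3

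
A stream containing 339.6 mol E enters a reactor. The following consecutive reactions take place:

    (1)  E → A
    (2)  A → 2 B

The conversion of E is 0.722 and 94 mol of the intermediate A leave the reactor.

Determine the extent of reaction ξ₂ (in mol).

Conversion of E: E consumed = 1ξ₁ = 0.722 × 339.6 → ξ₁ = 245.2 mol.
A balance: n_A = 0 + 1ξ₁ − 1ξ₂ = 94 → ξ₂ = (1·245.2 − 94)/1 = 151.2 mol.
Outlet amounts (n = n₀ + Σ ν·ξ):
  E: 339.6 − 1(245.2) = 94.41
  A: 0 + 1(245.2) − 1(151.2) = 94
  B: 0 + 2(151.2) = 302.4

ξ₂ = 151 mol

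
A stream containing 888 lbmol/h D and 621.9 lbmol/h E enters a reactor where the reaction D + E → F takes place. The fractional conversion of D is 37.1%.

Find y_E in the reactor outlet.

D reacted = 0.371 × 888 = 329.4 lbmol/h; ν_D = −1, so ξ = 329.4/1 = 329.4 lbmol/h.
Outlet amounts (n = n₀ + ν ξ):
  D: 888 − 1(329.4) = 558.6
  E: 621.9 − 1(329.4) = 292.5
  F: 0 + 1(329.4) = 329.4
Total out = 1180 lbmol/h; y_E = 292.5 / 1180 = 0.2477.

0.248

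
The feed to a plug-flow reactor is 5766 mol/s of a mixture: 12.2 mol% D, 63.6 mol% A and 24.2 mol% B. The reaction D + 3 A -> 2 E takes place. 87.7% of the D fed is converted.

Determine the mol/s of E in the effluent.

D reacted = 0.877 × 703.5 = 616.9 mol/s; ν_D = −1, so ξ = 616.9/1 = 616.9 mol/s.
Outlet amounts (n = n₀ + ν ξ):
  D: 703.5 − 1(616.9) = 86.52
  A: 3667 − 3(616.9) = 1816
  E: 0 + 2(616.9) = 1234
  B: 1395 (inert)

1230 mol/s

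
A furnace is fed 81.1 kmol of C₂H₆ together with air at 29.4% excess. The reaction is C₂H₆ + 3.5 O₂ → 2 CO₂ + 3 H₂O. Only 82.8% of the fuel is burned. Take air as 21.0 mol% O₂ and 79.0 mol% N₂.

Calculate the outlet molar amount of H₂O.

201 kmol

Stoichiometric O₂ = 3.5 × 81.1 = 283.8 kmol; O₂ fed = 283.8 × 1.294 = 367.3 kmol.
N₂ fed = 367.3 × 79/21 = 1382 kmol.
Fuel reacted = 0.828 × 81.1 → ξ = 67.15 kmol.
Outlet (n = n₀ + ν ξ):
  C₂H₆: 81.1 − 1(67.15) = 13.95
  O₂: 367.3 − 3.5(67.15) = 132.3
  N₂: 1382 (inert)
  CO₂: 0 + 2(67.15) = 134.3
  H₂O: 0 + 3(67.15) = 201.5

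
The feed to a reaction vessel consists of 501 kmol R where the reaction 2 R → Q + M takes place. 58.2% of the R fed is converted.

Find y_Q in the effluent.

0.291

R reacted = 0.582 × 501 = 291.6 kmol; ν_R = −2, so ξ = 291.6/2 = 145.8 kmol.
Outlet amounts (n = n₀ + ν ξ):
  R: 501 − 2(145.8) = 209.4
  Q: 0 + 1(145.8) = 145.8
  M: 0 + 1(145.8) = 145.8
Total out = 501 kmol; y_Q = 145.8 / 501 = 0.291.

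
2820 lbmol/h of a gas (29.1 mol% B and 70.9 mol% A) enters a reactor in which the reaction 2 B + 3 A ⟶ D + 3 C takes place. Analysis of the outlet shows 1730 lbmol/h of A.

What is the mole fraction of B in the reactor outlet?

0.235

For A: n = n₀ − 3ξ → 1730 = 1999 − 3ξ, giving ξ = 89.79 lbmol/h.
Outlet amounts (n = n₀ + ν ξ):
  B: 820.6 − 2(89.79) = 641
  A: 1999 − 3(89.79) = 1730
  D: 0 + 1(89.79) = 89.79
  C: 0 + 3(89.79) = 269.4
Total out = 2730 lbmol/h; y_B = 641 / 2730 = 0.2348.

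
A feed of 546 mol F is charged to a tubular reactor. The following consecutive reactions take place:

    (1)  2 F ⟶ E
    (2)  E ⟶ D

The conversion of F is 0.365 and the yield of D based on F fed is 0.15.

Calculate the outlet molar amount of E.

17.7 mol

Conversion of F: F consumed = 2ξ₁ = 0.365 × 546 → ξ₁ = 99.64 mol.
Yield of D: 1ξ₂ / 546 = 0.15 → ξ₂ = 81.9 mol.
Outlet amounts (n = n₀ + Σ ν·ξ):
  F: 546 − 2(99.64) = 346.7
  E: 0 + 1(99.64) − 1(81.9) = 17.75
  D: 0 + 1(81.9) = 81.9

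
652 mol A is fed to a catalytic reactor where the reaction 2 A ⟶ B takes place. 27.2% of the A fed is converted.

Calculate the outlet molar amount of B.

88.7 mol

A reacted = 0.272 × 652 = 177.3 mol; ν_A = −2, so ξ = 177.3/2 = 88.67 mol.
Outlet amounts (n = n₀ + ν ξ):
  A: 652 − 2(88.67) = 474.7
  B: 0 + 1(88.67) = 88.67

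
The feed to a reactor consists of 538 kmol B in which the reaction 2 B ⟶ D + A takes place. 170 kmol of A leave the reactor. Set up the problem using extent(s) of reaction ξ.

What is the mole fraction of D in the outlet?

0.316

For A: n = n₀ + 1ξ → 170 = 0 + 1ξ, giving ξ = 170 kmol.
Outlet amounts (n = n₀ + ν ξ):
  B: 538 − 2(170) = 198
  D: 0 + 1(170) = 170
  A: 0 + 1(170) = 170
Total out = 538 kmol; y_D = 170 / 538 = 0.316.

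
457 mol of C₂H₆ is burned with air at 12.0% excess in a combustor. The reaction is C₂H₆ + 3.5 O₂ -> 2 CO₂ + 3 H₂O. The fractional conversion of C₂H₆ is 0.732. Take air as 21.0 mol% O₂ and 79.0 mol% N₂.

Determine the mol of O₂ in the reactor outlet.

Stoichiometric O₂ = 3.5 × 457 = 1600 mol; O₂ fed = 1600 × 1.120 = 1791 mol.
N₂ fed = 1791 × 79/21 = 6739 mol.
Fuel reacted = 0.732 × 457 → ξ = 334.5 mol.
Outlet (n = n₀ + ν ξ):
  C₂H₆: 457 − 1(334.5) = 122.5
  O₂: 1791 − 3.5(334.5) = 620.6
  N₂: 6739 (inert)
  CO₂: 0 + 2(334.5) = 669
  H₂O: 0 + 3(334.5) = 1004

621 mol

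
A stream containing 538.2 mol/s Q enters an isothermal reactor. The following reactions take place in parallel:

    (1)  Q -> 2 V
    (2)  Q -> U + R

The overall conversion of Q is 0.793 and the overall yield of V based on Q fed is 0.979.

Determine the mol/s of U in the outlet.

Yield of V: 2ξ₁ / 538.2 = 0.979 → ξ₁ = 263.4 mol/s.
Conversion of Q: 1ξ₁ + 1ξ₂ = 0.793 × 538.2 = 426.8 → ξ₂ = 163.3 mol/s.
Outlet amounts (n = n₀ + Σ ν·ξ):
  Q: 538.2 − 1(263.4) − 1(163.3) = 111.4
  V: 0 + 2(263.4) = 526.9
  U: 0 + 1(163.3) = 163.3
  R: 0 + 1(163.3) = 163.3

163 mol/s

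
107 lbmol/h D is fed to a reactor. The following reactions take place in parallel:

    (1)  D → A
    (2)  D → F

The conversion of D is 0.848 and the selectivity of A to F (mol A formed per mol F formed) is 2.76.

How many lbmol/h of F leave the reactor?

Conversion of D: D consumed = 0.848 × 107 = 90.74 lbmol/h = 1ξ₁ + 1ξ₂.
Selectivity: 1ξ₁ / (1ξ₂) = 2.76 → ξ₁ = 2.76 ξ₂.
Substitute: (1·2.76 + 1) ξ₂ = 90.74 → ξ₂ = 24.13 lbmol/h, ξ₁ = 66.6 lbmol/h.
Outlet amounts (n = n₀ + Σ ν·ξ):
  D: 107 − 1(66.6) − 1(24.13) = 16.26
  A: 0 + 1(66.6) = 66.6
  F: 0 + 1(24.13) = 24.13

24.1 lbmol/h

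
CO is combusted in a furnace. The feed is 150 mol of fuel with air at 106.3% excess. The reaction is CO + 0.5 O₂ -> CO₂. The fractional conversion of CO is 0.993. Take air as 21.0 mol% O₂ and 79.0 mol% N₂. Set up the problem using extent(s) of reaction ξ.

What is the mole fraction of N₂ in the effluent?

Stoichiometric O₂ = 0.5 × 150 = 75 mol; O₂ fed = 75 × 2.063 = 154.7 mol.
N₂ fed = 154.7 × 79/21 = 582.1 mol.
Fuel reacted = 0.993 × 150 → ξ = 148.9 mol.
Outlet (n = n₀ + ν ξ):
  CO: 150 − 1(148.9) = 1.05
  O₂: 154.7 − 0.5(148.9) = 80.25
  N₂: 582.1 (inert)
  CO₂: 0 + 1(148.9) = 148.9
Total out = 812.3 mol; y_N₂ = 582.1 / 812.3 = 0.7165.

0.717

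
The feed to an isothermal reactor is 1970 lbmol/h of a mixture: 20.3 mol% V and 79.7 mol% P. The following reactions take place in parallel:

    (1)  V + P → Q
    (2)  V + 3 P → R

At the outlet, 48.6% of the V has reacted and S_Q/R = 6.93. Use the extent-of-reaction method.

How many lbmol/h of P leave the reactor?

Conversion of V: V consumed = 0.486 × 399.9 = 194.4 lbmol/h = 1ξ₁ + 1ξ₂.
Selectivity: 1ξ₁ / (1ξ₂) = 6.93 → ξ₁ = 6.93 ξ₂.
Substitute: (1·6.93 + 1) ξ₂ = 194.4 → ξ₂ = 24.51 lbmol/h, ξ₁ = 169.8 lbmol/h.
Outlet amounts (n = n₀ + Σ ν·ξ):
  V: 399.9 − 1(169.8) − 1(24.51) = 205.6
  P: 1570 − 1(169.8) − 3(24.51) = 1327
  Q: 0 + 1(169.8) = 169.8
  R: 0 + 1(24.51) = 24.51

1330 lbmol/h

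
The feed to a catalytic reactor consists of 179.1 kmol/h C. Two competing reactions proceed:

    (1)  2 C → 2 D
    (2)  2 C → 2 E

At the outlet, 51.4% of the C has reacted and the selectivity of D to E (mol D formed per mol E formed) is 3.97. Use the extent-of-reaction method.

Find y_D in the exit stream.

0.411

Conversion of C: C consumed = 0.514 × 179.1 = 92.06 kmol/h = 2ξ₁ + 2ξ₂.
Selectivity: 2ξ₁ / (2ξ₂) = 3.97 → ξ₁ = 3.97 ξ₂.
Substitute: (2·3.97 + 2) ξ₂ = 92.06 → ξ₂ = 9.261 kmol/h, ξ₁ = 36.77 kmol/h.
Outlet amounts (n = n₀ + Σ ν·ξ):
  C: 179.1 − 2(36.77) − 2(9.261) = 87.04
  D: 0 + 2(36.77) = 73.53
  E: 0 + 2(9.261) = 18.52
Total out = 179.1 kmol/h; y_D = 73.53 / 179.1 = 0.4106.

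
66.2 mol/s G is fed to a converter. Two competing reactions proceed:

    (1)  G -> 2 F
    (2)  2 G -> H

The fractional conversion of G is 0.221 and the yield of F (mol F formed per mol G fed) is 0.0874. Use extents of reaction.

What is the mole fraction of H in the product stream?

Yield of F: 2ξ₁ / 66.2 = 0.0874 → ξ₁ = 2.893 mol/s.
Conversion of G: 1ξ₁ + 2ξ₂ = 0.221 × 66.2 = 14.63 → ξ₂ = 5.869 mol/s.
Outlet amounts (n = n₀ + Σ ν·ξ):
  G: 66.2 − 1(2.893) − 2(5.869) = 51.57
  F: 0 + 2(2.893) = 5.786
  H: 0 + 1(5.869) = 5.869
Total out = 63.22 mol/s; y_H = 5.869 / 63.22 = 0.09282.

0.0928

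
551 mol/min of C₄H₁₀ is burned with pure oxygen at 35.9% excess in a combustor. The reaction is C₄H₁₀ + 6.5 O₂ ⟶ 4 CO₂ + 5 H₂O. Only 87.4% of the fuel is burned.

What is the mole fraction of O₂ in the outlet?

0.283

Stoichiometric O₂ = 6.5 × 551 = 3582 mol/min; O₂ fed = 3582 × 1.359 = 4867 mol/min.
Fuel reacted = 0.874 × 551 → ξ = 481.6 mol/min.
Outlet (n = n₀ + ν ξ):
  C₄H₁₀: 551 − 1(481.6) = 69.43
  O₂: 4867 − 6.5(481.6) = 1737
  CO₂: 0 + 4(481.6) = 1926
  H₂O: 0 + 5(481.6) = 2408
Total out = 6141 mol/min; y_O₂ = 1737 / 6141 = 0.2829.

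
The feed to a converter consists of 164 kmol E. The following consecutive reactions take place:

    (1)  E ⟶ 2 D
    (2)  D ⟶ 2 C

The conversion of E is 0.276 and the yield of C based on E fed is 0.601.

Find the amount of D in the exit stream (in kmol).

41.2 kmol

Conversion of E: E consumed = 1ξ₁ = 0.276 × 164 → ξ₁ = 45.26 kmol.
Yield of C: 2ξ₂ / 164 = 0.601 → ξ₂ = 49.28 kmol.
Outlet amounts (n = n₀ + Σ ν·ξ):
  E: 164 − 1(45.26) = 118.7
  D: 0 + 2(45.26) − 1(49.28) = 41.25
  C: 0 + 2(49.28) = 98.56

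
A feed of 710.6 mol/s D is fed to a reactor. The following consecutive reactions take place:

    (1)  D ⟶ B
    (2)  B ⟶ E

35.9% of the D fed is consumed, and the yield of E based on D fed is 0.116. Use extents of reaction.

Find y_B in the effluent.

0.243

Conversion of D: D consumed = 1ξ₁ = 0.359 × 710.6 → ξ₁ = 255.1 mol/s.
Yield of E: 1ξ₂ / 710.6 = 0.116 → ξ₂ = 82.43 mol/s.
Outlet amounts (n = n₀ + Σ ν·ξ):
  D: 710.6 − 1(255.1) = 455.5
  B: 0 + 1(255.1) − 1(82.43) = 172.7
  E: 0 + 1(82.43) = 82.43
Total out = 710.6 mol/s; y_B = 172.7 / 710.6 = 0.243.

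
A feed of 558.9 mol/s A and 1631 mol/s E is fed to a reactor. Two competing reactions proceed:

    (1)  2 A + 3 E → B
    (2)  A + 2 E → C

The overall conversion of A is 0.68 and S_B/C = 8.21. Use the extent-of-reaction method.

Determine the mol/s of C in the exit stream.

21.8 mol/s

Conversion of A: A consumed = 0.68 × 558.9 = 380.1 mol/s = 2ξ₁ + 1ξ₂.
Selectivity: 1ξ₁ / (1ξ₂) = 8.21 → ξ₁ = 8.21 ξ₂.
Substitute: (2·8.21 + 1) ξ₂ = 380.1 → ξ₂ = 21.82 mol/s, ξ₁ = 179.1 mol/s.
Outlet amounts (n = n₀ + Σ ν·ξ):
  A: 558.9 − 2(179.1) − 1(21.82) = 178.8
  E: 1631 − 3(179.1) − 2(21.82) = 1050
  B: 0 + 1(179.1) = 179.1
  C: 0 + 1(21.82) = 21.82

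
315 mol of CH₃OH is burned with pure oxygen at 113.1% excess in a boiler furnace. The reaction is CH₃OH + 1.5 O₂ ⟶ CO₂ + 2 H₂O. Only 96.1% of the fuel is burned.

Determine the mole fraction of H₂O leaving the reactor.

0.411

Stoichiometric O₂ = 1.5 × 315 = 472.5 mol; O₂ fed = 472.5 × 2.131 = 1007 mol.
Fuel reacted = 0.961 × 315 → ξ = 302.7 mol.
Outlet (n = n₀ + ν ξ):
  CH₃OH: 315 − 1(302.7) = 12.29
  O₂: 1007 − 1.5(302.7) = 552.8
  CO₂: 0 + 1(302.7) = 302.7
  H₂O: 0 + 2(302.7) = 605.4
Total out = 1473 mol; y_H₂O = 605.4 / 1473 = 0.4109.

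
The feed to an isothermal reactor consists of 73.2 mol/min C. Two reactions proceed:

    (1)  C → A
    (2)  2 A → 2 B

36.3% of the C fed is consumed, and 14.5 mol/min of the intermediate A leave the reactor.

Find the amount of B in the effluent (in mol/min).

Conversion of C: C consumed = 1ξ₁ = 0.363 × 73.2 → ξ₁ = 26.57 mol/min.
A balance: n_A = 0 + 1ξ₁ − 2ξ₂ = 14.5 → ξ₂ = (1·26.57 − 14.5)/2 = 6.036 mol/min.
Outlet amounts (n = n₀ + Σ ν·ξ):
  C: 73.2 − 1(26.57) = 46.63
  A: 0 + 1(26.57) − 2(6.036) = 14.5
  B: 0 + 2(6.036) = 12.07

12.1 mol/min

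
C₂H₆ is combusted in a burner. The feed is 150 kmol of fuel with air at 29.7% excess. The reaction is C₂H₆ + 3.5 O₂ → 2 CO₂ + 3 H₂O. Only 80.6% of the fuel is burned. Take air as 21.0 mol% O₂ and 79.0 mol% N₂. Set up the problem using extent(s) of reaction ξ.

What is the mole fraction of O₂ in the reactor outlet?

Stoichiometric O₂ = 3.5 × 150 = 525 kmol; O₂ fed = 525 × 1.297 = 680.9 kmol.
N₂ fed = 680.9 × 79/21 = 2562 kmol.
Fuel reacted = 0.806 × 150 → ξ = 120.9 kmol.
Outlet (n = n₀ + ν ξ):
  C₂H₆: 150 − 1(120.9) = 29.1
  O₂: 680.9 − 3.5(120.9) = 257.8
  N₂: 2562 (inert)
  CO₂: 0 + 2(120.9) = 241.8
  H₂O: 0 + 3(120.9) = 362.7
Total out = 3453 kmol; y_O₂ = 257.8 / 3453 = 0.07465.

0.0747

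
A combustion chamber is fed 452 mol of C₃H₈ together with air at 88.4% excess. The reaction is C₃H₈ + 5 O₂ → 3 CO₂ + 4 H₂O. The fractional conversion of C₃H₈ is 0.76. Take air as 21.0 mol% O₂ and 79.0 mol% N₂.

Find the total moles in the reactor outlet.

Stoichiometric O₂ = 5 × 452 = 2260 mol; O₂ fed = 2260 × 1.884 = 4258 mol.
N₂ fed = 4258 × 79/21 = 16020 mol.
Fuel reacted = 0.76 × 452 → ξ = 343.5 mol.
Outlet (n = n₀ + ν ξ):
  C₃H₈: 452 − 1(343.5) = 108.5
  O₂: 4258 − 5(343.5) = 2540
  N₂: 16020 (inert)
  CO₂: 0 + 3(343.5) = 1031
  H₂O: 0 + 4(343.5) = 1374
Total out = 108.5 + 2540 + 16020 + 1031 + 1374 = 21070 mol.

21100 mol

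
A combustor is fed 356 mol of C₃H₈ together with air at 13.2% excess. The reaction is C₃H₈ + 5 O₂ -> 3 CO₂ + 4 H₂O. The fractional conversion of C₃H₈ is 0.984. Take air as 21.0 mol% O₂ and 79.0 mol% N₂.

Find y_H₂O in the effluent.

Stoichiometric O₂ = 5 × 356 = 1780 mol; O₂ fed = 1780 × 1.132 = 2015 mol.
N₂ fed = 2015 × 79/21 = 7580 mol.
Fuel reacted = 0.984 × 356 → ξ = 350.3 mol.
Outlet (n = n₀ + ν ξ):
  C₃H₈: 356 − 1(350.3) = 5.696
  O₂: 2015 − 5(350.3) = 263.4
  N₂: 7580 (inert)
  CO₂: 0 + 3(350.3) = 1051
  H₂O: 0 + 4(350.3) = 1401
Total out = 10300 mol; y_H₂O = 1401 / 10300 = 0.136.

0.136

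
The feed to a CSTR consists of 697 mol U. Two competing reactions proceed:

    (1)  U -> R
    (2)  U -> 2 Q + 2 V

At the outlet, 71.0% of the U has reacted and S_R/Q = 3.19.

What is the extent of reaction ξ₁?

ξ₁ = 428 mol

Conversion of U: U consumed = 0.71 × 697 = 494.9 mol = 1ξ₁ + 1ξ₂.
Selectivity: 1ξ₁ / (2ξ₂) = 3.19 → ξ₁ = 6.38 ξ₂.
Substitute: (1·6.38 + 1) ξ₂ = 494.9 → ξ₂ = 67.06 mol, ξ₁ = 427.8 mol.
Outlet amounts (n = n₀ + Σ ν·ξ):
  U: 697 − 1(427.8) − 1(67.06) = 202.1
  R: 0 + 1(427.8) = 427.8
  Q: 0 + 2(67.06) = 134.1
  V: 0 + 2(67.06) = 134.1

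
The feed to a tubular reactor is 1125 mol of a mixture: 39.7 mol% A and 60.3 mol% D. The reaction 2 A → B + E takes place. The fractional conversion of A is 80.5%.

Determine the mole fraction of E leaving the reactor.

0.16

A reacted = 0.805 × 446.6 = 359.5 mol; ν_A = −2, so ξ = 359.5/2 = 179.8 mol.
Outlet amounts (n = n₀ + ν ξ):
  A: 446.6 − 2(179.8) = 87.09
  B: 0 + 1(179.8) = 179.8
  E: 0 + 1(179.8) = 179.8
  D: 678.4 (inert)
Total out = 1125 mol; y_E = 179.8 / 1125 = 0.1598.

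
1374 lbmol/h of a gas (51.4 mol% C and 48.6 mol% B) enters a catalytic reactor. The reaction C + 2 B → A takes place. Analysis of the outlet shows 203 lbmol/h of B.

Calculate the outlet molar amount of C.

474 lbmol/h

For B: n = n₀ − 2ξ → 203 = 667.8 − 2ξ, giving ξ = 232.4 lbmol/h.
Outlet amounts (n = n₀ + ν ξ):
  C: 706.2 − 1(232.4) = 473.9
  B: 667.8 − 2(232.4) = 203
  A: 0 + 1(232.4) = 232.4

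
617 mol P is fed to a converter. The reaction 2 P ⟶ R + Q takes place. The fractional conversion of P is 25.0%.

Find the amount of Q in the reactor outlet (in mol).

P reacted = 0.25 × 617 = 154.2 mol; ν_P = −2, so ξ = 154.2/2 = 77.12 mol.
Outlet amounts (n = n₀ + ν ξ):
  P: 617 − 2(77.12) = 462.8
  R: 0 + 1(77.12) = 77.12
  Q: 0 + 1(77.12) = 77.12

77.1 mol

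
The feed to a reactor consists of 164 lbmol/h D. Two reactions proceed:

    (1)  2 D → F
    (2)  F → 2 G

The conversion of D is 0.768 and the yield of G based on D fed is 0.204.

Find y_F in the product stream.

0.393

Conversion of D: D consumed = 2ξ₁ = 0.768 × 164 → ξ₁ = 62.98 lbmol/h.
Yield of G: 2ξ₂ / 164 = 0.204 → ξ₂ = 16.73 lbmol/h.
Outlet amounts (n = n₀ + Σ ν·ξ):
  D: 164 − 2(62.98) = 38.05
  F: 0 + 1(62.98) − 1(16.73) = 46.25
  G: 0 + 2(16.73) = 33.46
Total out = 117.8 lbmol/h; y_F = 46.25 / 117.8 = 0.3928.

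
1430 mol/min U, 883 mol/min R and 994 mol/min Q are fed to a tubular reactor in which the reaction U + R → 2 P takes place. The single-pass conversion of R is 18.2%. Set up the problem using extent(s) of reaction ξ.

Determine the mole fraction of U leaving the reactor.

R reacted = 0.182 × 883 = 160.7 mol/min; ν_R = −1, so ξ = 160.7/1 = 160.7 mol/min.
Outlet amounts (n = n₀ + ν ξ):
  U: 1430 − 1(160.7) = 1269
  R: 883 − 1(160.7) = 722.3
  P: 0 + 2(160.7) = 321.4
  Q: 994 (inert)
Total out = 3307 mol/min; y_U = 1269 / 3307 = 0.3838.

0.384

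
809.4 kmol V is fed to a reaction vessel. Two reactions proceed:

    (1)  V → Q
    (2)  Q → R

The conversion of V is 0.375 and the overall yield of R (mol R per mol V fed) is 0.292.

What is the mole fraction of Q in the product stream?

0.083

Conversion of V: V consumed = 1ξ₁ = 0.375 × 809.4 → ξ₁ = 303.5 kmol.
Yield of R: 1ξ₂ / 809.4 = 0.292 → ξ₂ = 236.3 kmol.
Outlet amounts (n = n₀ + Σ ν·ξ):
  V: 809.4 − 1(303.5) = 505.9
  Q: 0 + 1(303.5) − 1(236.3) = 67.18
  R: 0 + 1(236.3) = 236.3
Total out = 809.4 kmol; y_Q = 67.18 / 809.4 = 0.083.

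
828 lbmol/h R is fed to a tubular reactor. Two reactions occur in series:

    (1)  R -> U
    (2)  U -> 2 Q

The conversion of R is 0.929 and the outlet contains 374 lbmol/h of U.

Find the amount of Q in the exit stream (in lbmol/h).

Conversion of R: R consumed = 1ξ₁ = 0.929 × 828 → ξ₁ = 769.2 lbmol/h.
U balance: n_U = 0 + 1ξ₁ − 1ξ₂ = 374 → ξ₂ = (1·769.2 − 374)/1 = 395.2 lbmol/h.
Outlet amounts (n = n₀ + Σ ν·ξ):
  R: 828 − 1(769.2) = 58.79
  U: 0 + 1(769.2) − 1(395.2) = 374
  Q: 0 + 2(395.2) = 790.4

790 lbmol/h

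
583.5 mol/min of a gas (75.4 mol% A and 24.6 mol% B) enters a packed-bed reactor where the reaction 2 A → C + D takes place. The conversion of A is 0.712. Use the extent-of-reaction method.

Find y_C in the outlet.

0.268

A reacted = 0.712 × 440 = 313.3 mol/min; ν_A = −2, so ξ = 313.3/2 = 156.6 mol/min.
Outlet amounts (n = n₀ + ν ξ):
  A: 440 − 2(156.6) = 126.7
  C: 0 + 1(156.6) = 156.6
  D: 0 + 1(156.6) = 156.6
  B: 143.5 (inert)
Total out = 583.5 mol/min; y_C = 156.6 / 583.5 = 0.2684.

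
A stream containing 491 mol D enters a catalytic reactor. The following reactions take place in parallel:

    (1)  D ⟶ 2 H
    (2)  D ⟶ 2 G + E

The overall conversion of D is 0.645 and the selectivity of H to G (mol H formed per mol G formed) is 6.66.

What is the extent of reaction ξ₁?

Conversion of D: D consumed = 0.645 × 491 = 316.7 mol = 1ξ₁ + 1ξ₂.
Selectivity: 2ξ₁ / (2ξ₂) = 6.66 → ξ₁ = 6.66 ξ₂.
Substitute: (1·6.66 + 1) ξ₂ = 316.7 → ξ₂ = 41.34 mol, ξ₁ = 275.4 mol.
Outlet amounts (n = n₀ + Σ ν·ξ):
  D: 491 − 1(275.4) − 1(41.34) = 174.3
  H: 0 + 2(275.4) = 550.7
  G: 0 + 2(41.34) = 82.69
  E: 0 + 1(41.34) = 41.34

ξ₁ = 275 mol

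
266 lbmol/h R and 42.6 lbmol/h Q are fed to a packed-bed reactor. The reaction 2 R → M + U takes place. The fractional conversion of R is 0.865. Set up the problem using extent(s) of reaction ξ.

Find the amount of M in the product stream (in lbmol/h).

115 lbmol/h

R reacted = 0.865 × 266 = 230.1 lbmol/h; ν_R = −2, so ξ = 230.1/2 = 115 lbmol/h.
Outlet amounts (n = n₀ + ν ξ):
  R: 266 − 2(115) = 35.91
  M: 0 + 1(115) = 115
  U: 0 + 1(115) = 115
  Q: 42.6 (inert)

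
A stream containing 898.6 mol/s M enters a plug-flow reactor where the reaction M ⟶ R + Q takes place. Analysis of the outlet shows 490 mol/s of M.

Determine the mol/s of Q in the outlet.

For M: n = n₀ − 1ξ → 490 = 898.6 − 1ξ, giving ξ = 408.6 mol/s.
Outlet amounts (n = n₀ + ν ξ):
  M: 898.6 − 1(408.6) = 490
  R: 0 + 1(408.6) = 408.6
  Q: 0 + 1(408.6) = 408.6

409 mol/s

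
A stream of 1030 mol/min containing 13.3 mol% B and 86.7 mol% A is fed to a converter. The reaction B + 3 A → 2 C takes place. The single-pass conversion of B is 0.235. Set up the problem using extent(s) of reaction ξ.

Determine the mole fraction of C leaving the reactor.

B reacted = 0.235 × 137 = 32.19 mol/min; ν_B = −1, so ξ = 32.19/1 = 32.19 mol/min.
Outlet amounts (n = n₀ + ν ξ):
  B: 137 − 1(32.19) = 104.8
  A: 893 − 3(32.19) = 796.4
  C: 0 + 2(32.19) = 64.39
Total out = 965.6 mol/min; y_C = 64.39 / 965.6 = 0.06668.

0.0667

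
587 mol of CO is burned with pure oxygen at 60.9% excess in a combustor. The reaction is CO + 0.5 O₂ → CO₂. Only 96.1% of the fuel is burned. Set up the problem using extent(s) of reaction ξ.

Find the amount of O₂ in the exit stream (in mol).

190 mol

Stoichiometric O₂ = 0.5 × 587 = 293.5 mol; O₂ fed = 293.5 × 1.609 = 472.2 mol.
Fuel reacted = 0.961 × 587 → ξ = 564.1 mol.
Outlet (n = n₀ + ν ξ):
  CO: 587 − 1(564.1) = 22.89
  O₂: 472.2 − 0.5(564.1) = 190.2
  CO₂: 0 + 1(564.1) = 564.1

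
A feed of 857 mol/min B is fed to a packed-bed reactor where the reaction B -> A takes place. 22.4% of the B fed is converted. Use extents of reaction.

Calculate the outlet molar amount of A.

B reacted = 0.224 × 857 = 192 mol/min; ν_B = −1, so ξ = 192/1 = 192 mol/min.
Outlet amounts (n = n₀ + ν ξ):
  B: 857 − 1(192) = 665
  A: 0 + 1(192) = 192

192 mol/min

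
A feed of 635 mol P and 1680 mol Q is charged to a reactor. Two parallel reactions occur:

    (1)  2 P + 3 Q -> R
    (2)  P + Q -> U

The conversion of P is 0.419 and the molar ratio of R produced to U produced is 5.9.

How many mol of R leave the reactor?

Conversion of P: P consumed = 0.419 × 635 = 266.1 mol = 2ξ₁ + 1ξ₂.
Selectivity: 1ξ₁ / (1ξ₂) = 5.9 → ξ₁ = 5.9 ξ₂.
Substitute: (2·5.9 + 1) ξ₂ = 266.1 → ξ₂ = 20.79 mol, ξ₁ = 122.6 mol.
Outlet amounts (n = n₀ + Σ ν·ξ):
  P: 635 − 2(122.6) − 1(20.79) = 368.9
  Q: 1680 − 3(122.6) − 1(20.79) = 1291
  R: 0 + 1(122.6) = 122.6
  U: 0 + 1(20.79) = 20.79

123 mol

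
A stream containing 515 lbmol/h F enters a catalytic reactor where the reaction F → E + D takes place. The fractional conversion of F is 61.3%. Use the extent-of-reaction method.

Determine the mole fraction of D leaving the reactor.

0.38

F reacted = 0.613 × 515 = 315.7 lbmol/h; ν_F = −1, so ξ = 315.7/1 = 315.7 lbmol/h.
Outlet amounts (n = n₀ + ν ξ):
  F: 515 − 1(315.7) = 199.3
  E: 0 + 1(315.7) = 315.7
  D: 0 + 1(315.7) = 315.7
Total out = 830.7 lbmol/h; y_D = 315.7 / 830.7 = 0.38.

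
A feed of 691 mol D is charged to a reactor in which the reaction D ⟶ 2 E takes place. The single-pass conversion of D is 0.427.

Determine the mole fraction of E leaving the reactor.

0.598

D reacted = 0.427 × 691 = 295.1 mol; ν_D = −1, so ξ = 295.1/1 = 295.1 mol.
Outlet amounts (n = n₀ + ν ξ):
  D: 691 − 1(295.1) = 395.9
  E: 0 + 2(295.1) = 590.1
Total out = 986.1 mol; y_E = 590.1 / 986.1 = 0.5985.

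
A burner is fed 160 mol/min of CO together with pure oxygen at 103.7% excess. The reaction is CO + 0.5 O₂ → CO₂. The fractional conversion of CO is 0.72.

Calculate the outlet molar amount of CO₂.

Stoichiometric O₂ = 0.5 × 160 = 80 mol/min; O₂ fed = 80 × 2.037 = 163 mol/min.
Fuel reacted = 0.72 × 160 → ξ = 115.2 mol/min.
Outlet (n = n₀ + ν ξ):
  CO: 160 − 1(115.2) = 44.8
  O₂: 163 − 0.5(115.2) = 105.4
  CO₂: 0 + 1(115.2) = 115.2

115 mol/min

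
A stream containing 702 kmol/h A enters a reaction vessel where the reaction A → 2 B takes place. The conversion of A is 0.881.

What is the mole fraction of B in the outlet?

A reacted = 0.881 × 702 = 618.5 kmol/h; ν_A = −1, so ξ = 618.5/1 = 618.5 kmol/h.
Outlet amounts (n = n₀ + ν ξ):
  A: 702 − 1(618.5) = 83.54
  B: 0 + 2(618.5) = 1237
Total out = 1320 kmol/h; y_B = 1237 / 1320 = 0.9367.

0.937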